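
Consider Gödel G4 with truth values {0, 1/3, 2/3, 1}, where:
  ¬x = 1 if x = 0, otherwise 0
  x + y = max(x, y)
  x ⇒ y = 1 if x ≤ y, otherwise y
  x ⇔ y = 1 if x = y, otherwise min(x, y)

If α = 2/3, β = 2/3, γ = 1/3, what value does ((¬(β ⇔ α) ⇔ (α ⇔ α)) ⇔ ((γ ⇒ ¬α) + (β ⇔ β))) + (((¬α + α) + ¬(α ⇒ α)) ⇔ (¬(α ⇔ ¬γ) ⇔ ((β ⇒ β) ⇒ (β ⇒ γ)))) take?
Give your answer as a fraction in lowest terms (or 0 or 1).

1/3

β ⇔ α = 2/3 ⇔ 2/3 = 1
¬(β ⇔ α) = ¬1 = 0
α ⇔ α = 2/3 ⇔ 2/3 = 1
¬(β ⇔ α) ⇔ (α ⇔ α) = 0 ⇔ 1 = 0
¬α = ¬2/3 = 0
γ ⇒ ¬α = 1/3 ⇒ 0 = 0
β ⇔ β = 2/3 ⇔ 2/3 = 1
(γ ⇒ ¬α) + (β ⇔ β) = 0 + 1 = 1
(¬(β ⇔ α) ⇔ (α ⇔ α)) ⇔ ((γ ⇒ ¬α) + (β ⇔ β)) = 0 ⇔ 1 = 0
¬α = ¬2/3 = 0
¬α + α = 0 + 2/3 = 2/3
α ⇒ α = 2/3 ⇒ 2/3 = 1
¬(α ⇒ α) = ¬1 = 0
(¬α + α) + ¬(α ⇒ α) = 2/3 + 0 = 2/3
¬γ = ¬1/3 = 0
α ⇔ ¬γ = 2/3 ⇔ 0 = 0
¬(α ⇔ ¬γ) = ¬0 = 1
β ⇒ β = 2/3 ⇒ 2/3 = 1
β ⇒ γ = 2/3 ⇒ 1/3 = 1/3
(β ⇒ β) ⇒ (β ⇒ γ) = 1 ⇒ 1/3 = 1/3
¬(α ⇔ ¬γ) ⇔ ((β ⇒ β) ⇒ (β ⇒ γ)) = 1 ⇔ 1/3 = 1/3
((¬α + α) + ¬(α ⇒ α)) ⇔ (¬(α ⇔ ¬γ) ⇔ ((β ⇒ β) ⇒ (β ⇒ γ))) = 2/3 ⇔ 1/3 = 1/3
((¬(β ⇔ α) ⇔ (α ⇔ α)) ⇔ ((γ ⇒ ¬α) + (β ⇔ β))) + (((¬α + α) + ¬(α ⇒ α)) ⇔ (¬(α ⇔ ¬γ) ⇔ ((β ⇒ β) ⇒ (β ⇒ γ)))) = 0 + 1/3 = 1/3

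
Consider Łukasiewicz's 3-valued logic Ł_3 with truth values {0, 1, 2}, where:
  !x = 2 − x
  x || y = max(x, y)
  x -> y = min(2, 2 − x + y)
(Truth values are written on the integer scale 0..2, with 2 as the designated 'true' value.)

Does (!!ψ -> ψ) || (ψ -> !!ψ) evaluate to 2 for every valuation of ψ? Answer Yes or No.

Yes

ψ = 0 ↦ 2
ψ = 1 ↦ 2
ψ = 2 ↦ 2
Every assignment gives a value ≥ 2.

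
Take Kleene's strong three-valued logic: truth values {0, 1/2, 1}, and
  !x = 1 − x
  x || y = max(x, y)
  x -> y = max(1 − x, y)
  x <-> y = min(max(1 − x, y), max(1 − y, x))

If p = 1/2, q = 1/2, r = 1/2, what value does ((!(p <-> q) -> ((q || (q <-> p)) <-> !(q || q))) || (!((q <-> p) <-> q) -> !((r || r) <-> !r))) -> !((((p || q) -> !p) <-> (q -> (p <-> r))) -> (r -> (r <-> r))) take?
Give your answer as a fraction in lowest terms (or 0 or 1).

1/2

p <-> q = 1/2 <-> 1/2 = 1/2
!(p <-> q) = !1/2 = 1/2
q <-> p = 1/2 <-> 1/2 = 1/2
q || (q <-> p) = 1/2 || 1/2 = 1/2
q || q = 1/2 || 1/2 = 1/2
!(q || q) = !1/2 = 1/2
(q || (q <-> p)) <-> !(q || q) = 1/2 <-> 1/2 = 1/2
!(p <-> q) -> ((q || (q <-> p)) <-> !(q || q)) = 1/2 -> 1/2 = 1/2
q <-> p = 1/2 <-> 1/2 = 1/2
(q <-> p) <-> q = 1/2 <-> 1/2 = 1/2
!((q <-> p) <-> q) = !1/2 = 1/2
r || r = 1/2 || 1/2 = 1/2
!r = !1/2 = 1/2
(r || r) <-> !r = 1/2 <-> 1/2 = 1/2
!((r || r) <-> !r) = !1/2 = 1/2
!((q <-> p) <-> q) -> !((r || r) <-> !r) = 1/2 -> 1/2 = 1/2
(!(p <-> q) -> ((q || (q <-> p)) <-> !(q || q))) || (!((q <-> p) <-> q) -> !((r || r) <-> !r)) = 1/2 || 1/2 = 1/2
p || q = 1/2 || 1/2 = 1/2
!p = !1/2 = 1/2
(p || q) -> !p = 1/2 -> 1/2 = 1/2
p <-> r = 1/2 <-> 1/2 = 1/2
q -> (p <-> r) = 1/2 -> 1/2 = 1/2
((p || q) -> !p) <-> (q -> (p <-> r)) = 1/2 <-> 1/2 = 1/2
r <-> r = 1/2 <-> 1/2 = 1/2
r -> (r <-> r) = 1/2 -> 1/2 = 1/2
(((p || q) -> !p) <-> (q -> (p <-> r))) -> (r -> (r <-> r)) = 1/2 -> 1/2 = 1/2
!((((p || q) -> !p) <-> (q -> (p <-> r))) -> (r -> (r <-> r))) = !1/2 = 1/2
((!(p <-> q) -> ((q || (q <-> p)) <-> !(q || q))) || (!((q <-> p) <-> q) -> !((r || r) <-> !r))) -> !((((p || q) -> !p) <-> (q -> (p <-> r))) -> (r -> (r <-> r))) = 1/2 -> 1/2 = 1/2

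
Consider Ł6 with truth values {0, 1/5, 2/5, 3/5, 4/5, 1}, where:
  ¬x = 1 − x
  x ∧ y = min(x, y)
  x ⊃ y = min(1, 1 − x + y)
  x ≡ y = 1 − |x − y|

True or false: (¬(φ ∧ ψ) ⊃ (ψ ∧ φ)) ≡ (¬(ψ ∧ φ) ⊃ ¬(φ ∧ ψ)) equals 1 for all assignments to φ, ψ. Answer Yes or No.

No

Counterexample: take φ = 0, ψ = 0.
φ ∧ ψ = 0 ∧ 0 = 0
¬(φ ∧ ψ) = ¬0 = 1
ψ ∧ φ = 0 ∧ 0 = 0
¬(φ ∧ ψ) ⊃ (ψ ∧ φ) = 1 ⊃ 0 = 0
ψ ∧ φ = 0 ∧ 0 = 0
¬(ψ ∧ φ) = ¬0 = 1
φ ∧ ψ = 0 ∧ 0 = 0
¬(φ ∧ ψ) = ¬0 = 1
¬(ψ ∧ φ) ⊃ ¬(φ ∧ ψ) = 1 ⊃ 1 = 1
(¬(φ ∧ ψ) ⊃ (ψ ∧ φ)) ≡ (¬(ψ ∧ φ) ⊃ ¬(φ ∧ ψ)) = 0 ≡ 1 = 0
This gives 0 ≠ 1.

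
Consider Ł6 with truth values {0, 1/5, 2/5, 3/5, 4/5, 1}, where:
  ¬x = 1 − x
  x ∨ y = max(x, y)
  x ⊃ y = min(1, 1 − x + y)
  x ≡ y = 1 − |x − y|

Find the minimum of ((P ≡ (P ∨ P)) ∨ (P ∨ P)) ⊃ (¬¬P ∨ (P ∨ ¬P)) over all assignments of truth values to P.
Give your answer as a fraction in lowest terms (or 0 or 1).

3/5

Take P = 2/5:
P ∨ P = 2/5 ∨ 2/5 = 2/5
P ≡ (P ∨ P) = 2/5 ≡ 2/5 = 1
P ∨ P = 2/5 ∨ 2/5 = 2/5
(P ≡ (P ∨ P)) ∨ (P ∨ P) = 1 ∨ 2/5 = 1
¬P = ¬2/5 = 3/5
¬¬P = ¬3/5 = 2/5
¬P = ¬2/5 = 3/5
P ∨ ¬P = 2/5 ∨ 3/5 = 3/5
¬¬P ∨ (P ∨ ¬P) = 2/5 ∨ 3/5 = 3/5
((P ≡ (P ∨ P)) ∨ (P ∨ P)) ⊃ (¬¬P ∨ (P ∨ ¬P)) = 1 ⊃ 3/5 = 3/5
No assignment yields a value below 3/5, so this is the minimum.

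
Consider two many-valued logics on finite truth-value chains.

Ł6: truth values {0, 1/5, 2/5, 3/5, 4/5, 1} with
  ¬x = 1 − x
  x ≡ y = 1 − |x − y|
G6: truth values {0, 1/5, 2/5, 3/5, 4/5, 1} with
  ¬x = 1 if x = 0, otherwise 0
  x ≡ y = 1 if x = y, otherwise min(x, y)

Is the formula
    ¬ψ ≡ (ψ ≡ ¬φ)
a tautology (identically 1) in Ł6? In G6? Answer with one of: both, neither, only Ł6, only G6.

In Ł6: at φ = 0, ψ = 0 the value is 0 — not a tautology.
In G6: at φ = 0, ψ = 0 the value is 0 — not a tautology.

neither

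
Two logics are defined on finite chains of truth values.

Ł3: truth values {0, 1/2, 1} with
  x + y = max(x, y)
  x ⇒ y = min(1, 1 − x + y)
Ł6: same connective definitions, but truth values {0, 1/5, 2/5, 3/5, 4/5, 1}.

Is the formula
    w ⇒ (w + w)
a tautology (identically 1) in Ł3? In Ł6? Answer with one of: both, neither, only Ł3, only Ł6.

In Ł3: every assignment gives 1 — tautology.
In Ł6: every assignment gives 1 — tautology.

both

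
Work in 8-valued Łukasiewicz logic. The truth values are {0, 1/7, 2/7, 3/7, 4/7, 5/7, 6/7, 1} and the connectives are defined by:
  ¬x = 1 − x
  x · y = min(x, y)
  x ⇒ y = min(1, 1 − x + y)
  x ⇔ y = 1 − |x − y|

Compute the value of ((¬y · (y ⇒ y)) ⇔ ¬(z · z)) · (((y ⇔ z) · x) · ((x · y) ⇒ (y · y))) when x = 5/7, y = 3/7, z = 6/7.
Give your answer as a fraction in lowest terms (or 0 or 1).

4/7

¬y = ¬3/7 = 4/7
y ⇒ y = 3/7 ⇒ 3/7 = 1
¬y · (y ⇒ y) = 4/7 · 1 = 4/7
z · z = 6/7 · 6/7 = 6/7
¬(z · z) = ¬6/7 = 1/7
(¬y · (y ⇒ y)) ⇔ ¬(z · z) = 4/7 ⇔ 1/7 = 4/7
y ⇔ z = 3/7 ⇔ 6/7 = 4/7
(y ⇔ z) · x = 4/7 · 5/7 = 4/7
x · y = 5/7 · 3/7 = 3/7
y · y = 3/7 · 3/7 = 3/7
(x · y) ⇒ (y · y) = 3/7 ⇒ 3/7 = 1
((y ⇔ z) · x) · ((x · y) ⇒ (y · y)) = 4/7 · 1 = 4/7
((¬y · (y ⇒ y)) ⇔ ¬(z · z)) · (((y ⇔ z) · x) · ((x · y) ⇒ (y · y))) = 4/7 · 4/7 = 4/7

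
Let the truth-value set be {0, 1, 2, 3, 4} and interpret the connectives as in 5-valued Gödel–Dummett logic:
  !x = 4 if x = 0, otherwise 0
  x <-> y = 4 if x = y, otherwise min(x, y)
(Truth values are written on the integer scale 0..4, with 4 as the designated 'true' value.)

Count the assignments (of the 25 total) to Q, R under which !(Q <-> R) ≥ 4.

value 4: 8 assignments (counts)
value 0: 17 assignments
So 8 of the 25 assignments meet the threshold.

8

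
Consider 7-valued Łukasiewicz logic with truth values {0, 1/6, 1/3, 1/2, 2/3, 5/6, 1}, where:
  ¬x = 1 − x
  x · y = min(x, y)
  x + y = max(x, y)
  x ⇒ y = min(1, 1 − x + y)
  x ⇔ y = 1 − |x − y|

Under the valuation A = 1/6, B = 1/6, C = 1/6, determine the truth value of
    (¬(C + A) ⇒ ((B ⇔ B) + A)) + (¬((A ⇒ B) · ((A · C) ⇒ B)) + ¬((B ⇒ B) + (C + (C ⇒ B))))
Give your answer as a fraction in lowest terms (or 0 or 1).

C + A = 1/6 + 1/6 = 1/6
¬(C + A) = ¬1/6 = 5/6
B ⇔ B = 1/6 ⇔ 1/6 = 1
(B ⇔ B) + A = 1 + 1/6 = 1
¬(C + A) ⇒ ((B ⇔ B) + A) = 5/6 ⇒ 1 = 1
A ⇒ B = 1/6 ⇒ 1/6 = 1
A · C = 1/6 · 1/6 = 1/6
(A · C) ⇒ B = 1/6 ⇒ 1/6 = 1
(A ⇒ B) · ((A · C) ⇒ B) = 1 · 1 = 1
¬((A ⇒ B) · ((A · C) ⇒ B)) = ¬1 = 0
B ⇒ B = 1/6 ⇒ 1/6 = 1
C ⇒ B = 1/6 ⇒ 1/6 = 1
C + (C ⇒ B) = 1/6 + 1 = 1
(B ⇒ B) + (C + (C ⇒ B)) = 1 + 1 = 1
¬((B ⇒ B) + (C + (C ⇒ B))) = ¬1 = 0
¬((A ⇒ B) · ((A · C) ⇒ B)) + ¬((B ⇒ B) + (C + (C ⇒ B))) = 0 + 0 = 0
(¬(C + A) ⇒ ((B ⇔ B) + A)) + (¬((A ⇒ B) · ((A · C) ⇒ B)) + ¬((B ⇒ B) + (C + (C ⇒ B)))) = 1 + 0 = 1

1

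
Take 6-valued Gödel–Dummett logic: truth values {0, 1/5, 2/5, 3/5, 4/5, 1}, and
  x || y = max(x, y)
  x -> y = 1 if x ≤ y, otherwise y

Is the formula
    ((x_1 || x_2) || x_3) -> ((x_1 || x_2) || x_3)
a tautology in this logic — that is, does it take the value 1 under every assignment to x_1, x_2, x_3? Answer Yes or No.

At x_1 = 4/5, x_2 = 1/5, x_3 = 1, for instance:
x_1 || x_2 = 4/5 || 1/5 = 4/5
(x_1 || x_2) || x_3 = 4/5 || 1 = 1
((x_1 || x_2) || x_3) -> ((x_1 || x_2) || x_3) = 1 -> 1 = 1
and checking the remaining 215 assignments likewise gives ≥ 1 in every case.

Yes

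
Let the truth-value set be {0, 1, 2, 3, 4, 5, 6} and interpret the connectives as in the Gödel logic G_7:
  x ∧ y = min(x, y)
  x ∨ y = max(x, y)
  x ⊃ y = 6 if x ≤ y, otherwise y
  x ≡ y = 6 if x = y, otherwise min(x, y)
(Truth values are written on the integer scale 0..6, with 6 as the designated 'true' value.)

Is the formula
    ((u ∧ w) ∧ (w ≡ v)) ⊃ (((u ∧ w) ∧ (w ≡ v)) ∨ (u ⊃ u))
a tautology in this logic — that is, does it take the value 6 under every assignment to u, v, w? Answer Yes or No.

Yes

At u = 4, v = 2, w = 0, for instance:
u ∧ w = 4 ∧ 0 = 0
w ≡ v = 0 ≡ 2 = 0
(u ∧ w) ∧ (w ≡ v) = 0 ∧ 0 = 0
u ⊃ u = 4 ⊃ 4 = 6
((u ∧ w) ∧ (w ≡ v)) ∨ (u ⊃ u) = 0 ∨ 6 = 6
((u ∧ w) ∧ (w ≡ v)) ⊃ (((u ∧ w) ∧ (w ≡ v)) ∨ (u ⊃ u)) = 0 ⊃ 6 = 6
and checking the remaining 342 assignments likewise gives ≥ 6 in every case.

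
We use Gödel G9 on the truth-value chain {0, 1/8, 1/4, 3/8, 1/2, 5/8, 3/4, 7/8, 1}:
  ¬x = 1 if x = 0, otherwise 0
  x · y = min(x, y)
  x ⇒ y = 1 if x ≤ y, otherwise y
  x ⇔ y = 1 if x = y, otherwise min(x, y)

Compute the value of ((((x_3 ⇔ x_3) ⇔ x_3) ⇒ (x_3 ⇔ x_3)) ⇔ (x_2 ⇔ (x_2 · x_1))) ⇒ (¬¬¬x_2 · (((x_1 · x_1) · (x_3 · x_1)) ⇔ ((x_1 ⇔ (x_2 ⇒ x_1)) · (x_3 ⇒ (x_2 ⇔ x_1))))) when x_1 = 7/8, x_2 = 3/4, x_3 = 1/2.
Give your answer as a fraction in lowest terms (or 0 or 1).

x_3 ⇔ x_3 = 1/2 ⇔ 1/2 = 1
(x_3 ⇔ x_3) ⇔ x_3 = 1 ⇔ 1/2 = 1/2
x_3 ⇔ x_3 = 1/2 ⇔ 1/2 = 1
((x_3 ⇔ x_3) ⇔ x_3) ⇒ (x_3 ⇔ x_3) = 1/2 ⇒ 1 = 1
x_2 · x_1 = 3/4 · 7/8 = 3/4
x_2 ⇔ (x_2 · x_1) = 3/4 ⇔ 3/4 = 1
(((x_3 ⇔ x_3) ⇔ x_3) ⇒ (x_3 ⇔ x_3)) ⇔ (x_2 ⇔ (x_2 · x_1)) = 1 ⇔ 1 = 1
¬x_2 = ¬3/4 = 0
¬¬x_2 = ¬0 = 1
¬¬¬x_2 = ¬1 = 0
x_1 · x_1 = 7/8 · 7/8 = 7/8
x_3 · x_1 = 1/2 · 7/8 = 1/2
(x_1 · x_1) · (x_3 · x_1) = 7/8 · 1/2 = 1/2
x_2 ⇒ x_1 = 3/4 ⇒ 7/8 = 1
x_1 ⇔ (x_2 ⇒ x_1) = 7/8 ⇔ 1 = 7/8
x_2 ⇔ x_1 = 3/4 ⇔ 7/8 = 3/4
x_3 ⇒ (x_2 ⇔ x_1) = 1/2 ⇒ 3/4 = 1
(x_1 ⇔ (x_2 ⇒ x_1)) · (x_3 ⇒ (x_2 ⇔ x_1)) = 7/8 · 1 = 7/8
((x_1 · x_1) · (x_3 · x_1)) ⇔ ((x_1 ⇔ (x_2 ⇒ x_1)) · (x_3 ⇒ (x_2 ⇔ x_1))) = 1/2 ⇔ 7/8 = 1/2
¬¬¬x_2 · (((x_1 · x_1) · (x_3 · x_1)) ⇔ ((x_1 ⇔ (x_2 ⇒ x_1)) · (x_3 ⇒ (x_2 ⇔ x_1)))) = 0 · 1/2 = 0
((((x_3 ⇔ x_3) ⇔ x_3) ⇒ (x_3 ⇔ x_3)) ⇔ (x_2 ⇔ (x_2 · x_1))) ⇒ (¬¬¬x_2 · (((x_1 · x_1) · (x_3 · x_1)) ⇔ ((x_1 ⇔ (x_2 ⇒ x_1)) · (x_3 ⇒ (x_2 ⇔ x_1))))) = 1 ⇒ 0 = 0

0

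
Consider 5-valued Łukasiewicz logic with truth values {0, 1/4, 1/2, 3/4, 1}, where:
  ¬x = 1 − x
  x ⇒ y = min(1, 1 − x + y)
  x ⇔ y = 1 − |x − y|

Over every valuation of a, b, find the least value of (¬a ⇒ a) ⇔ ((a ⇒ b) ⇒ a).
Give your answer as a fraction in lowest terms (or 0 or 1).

1/2

Take a = 1/2, b = 1/2:
¬a = ¬1/2 = 1/2
¬a ⇒ a = 1/2 ⇒ 1/2 = 1
a ⇒ b = 1/2 ⇒ 1/2 = 1
(a ⇒ b) ⇒ a = 1 ⇒ 1/2 = 1/2
(¬a ⇒ a) ⇔ ((a ⇒ b) ⇒ a) = 1 ⇔ 1/2 = 1/2
No assignment yields a value below 1/2, so this is the minimum.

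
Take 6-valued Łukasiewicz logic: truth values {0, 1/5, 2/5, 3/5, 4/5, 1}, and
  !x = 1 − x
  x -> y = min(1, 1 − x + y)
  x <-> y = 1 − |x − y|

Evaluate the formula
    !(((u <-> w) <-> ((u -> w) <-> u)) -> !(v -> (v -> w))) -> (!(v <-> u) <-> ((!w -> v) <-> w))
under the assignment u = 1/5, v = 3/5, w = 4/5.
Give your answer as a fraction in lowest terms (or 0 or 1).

4/5

u <-> w = 1/5 <-> 4/5 = 2/5
u -> w = 1/5 -> 4/5 = 1
(u -> w) <-> u = 1 <-> 1/5 = 1/5
(u <-> w) <-> ((u -> w) <-> u) = 2/5 <-> 1/5 = 4/5
v -> w = 3/5 -> 4/5 = 1
v -> (v -> w) = 3/5 -> 1 = 1
!(v -> (v -> w)) = !1 = 0
((u <-> w) <-> ((u -> w) <-> u)) -> !(v -> (v -> w)) = 4/5 -> 0 = 1/5
!(((u <-> w) <-> ((u -> w) <-> u)) -> !(v -> (v -> w))) = !1/5 = 4/5
v <-> u = 3/5 <-> 1/5 = 3/5
!(v <-> u) = !3/5 = 2/5
!w = !4/5 = 1/5
!w -> v = 1/5 -> 3/5 = 1
(!w -> v) <-> w = 1 <-> 4/5 = 4/5
!(v <-> u) <-> ((!w -> v) <-> w) = 2/5 <-> 4/5 = 3/5
!(((u <-> w) <-> ((u -> w) <-> u)) -> !(v -> (v -> w))) -> (!(v <-> u) <-> ((!w -> v) <-> w)) = 4/5 -> 3/5 = 4/5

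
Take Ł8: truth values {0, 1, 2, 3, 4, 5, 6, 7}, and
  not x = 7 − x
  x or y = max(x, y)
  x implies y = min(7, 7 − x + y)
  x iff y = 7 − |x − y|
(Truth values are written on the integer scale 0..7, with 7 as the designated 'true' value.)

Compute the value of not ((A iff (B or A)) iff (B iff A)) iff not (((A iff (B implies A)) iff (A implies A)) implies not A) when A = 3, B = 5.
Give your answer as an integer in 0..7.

6

B or A = 5 or 3 = 5
A iff (B or A) = 3 iff 5 = 5
B iff A = 5 iff 3 = 5
(A iff (B or A)) iff (B iff A) = 5 iff 5 = 7
not ((A iff (B or A)) iff (B iff A)) = not 7 = 0
B implies A = 5 implies 3 = 5
A iff (B implies A) = 3 iff 5 = 5
A implies A = 3 implies 3 = 7
(A iff (B implies A)) iff (A implies A) = 5 iff 7 = 5
not A = not 3 = 4
((A iff (B implies A)) iff (A implies A)) implies not A = 5 implies 4 = 6
not (((A iff (B implies A)) iff (A implies A)) implies not A) = not 6 = 1
not ((A iff (B or A)) iff (B iff A)) iff not (((A iff (B implies A)) iff (A implies A)) implies not A) = 0 iff 1 = 6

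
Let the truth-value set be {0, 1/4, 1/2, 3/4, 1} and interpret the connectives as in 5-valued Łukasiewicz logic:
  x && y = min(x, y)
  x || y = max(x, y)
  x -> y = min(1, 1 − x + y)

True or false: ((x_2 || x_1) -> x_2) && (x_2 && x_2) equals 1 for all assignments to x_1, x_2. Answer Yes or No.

Counterexample: take x_1 = 0, x_2 = 0.
x_2 || x_1 = 0 || 0 = 0
(x_2 || x_1) -> x_2 = 0 -> 0 = 1
x_2 && x_2 = 0 && 0 = 0
((x_2 || x_1) -> x_2) && (x_2 && x_2) = 1 && 0 = 0
This gives 0 ≠ 1.

No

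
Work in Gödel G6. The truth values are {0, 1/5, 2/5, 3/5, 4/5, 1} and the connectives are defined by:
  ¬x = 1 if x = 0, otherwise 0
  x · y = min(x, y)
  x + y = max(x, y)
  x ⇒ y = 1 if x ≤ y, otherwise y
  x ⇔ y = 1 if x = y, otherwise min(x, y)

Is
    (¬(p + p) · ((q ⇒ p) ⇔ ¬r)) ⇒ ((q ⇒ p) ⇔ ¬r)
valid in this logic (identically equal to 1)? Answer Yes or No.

At p = 3/5, q = 1, r = 4/5, for instance:
p + p = 3/5 + 3/5 = 3/5
¬(p + p) = ¬3/5 = 0
q ⇒ p = 1 ⇒ 3/5 = 3/5
¬r = ¬4/5 = 0
(q ⇒ p) ⇔ ¬r = 3/5 ⇔ 0 = 0
¬(p + p) · ((q ⇒ p) ⇔ ¬r) = 0 · 0 = 0
(¬(p + p) · ((q ⇒ p) ⇔ ¬r)) ⇒ ((q ⇒ p) ⇔ ¬r) = 0 ⇒ 0 = 1
and checking the remaining 215 assignments likewise gives ≥ 1 in every case.

Yes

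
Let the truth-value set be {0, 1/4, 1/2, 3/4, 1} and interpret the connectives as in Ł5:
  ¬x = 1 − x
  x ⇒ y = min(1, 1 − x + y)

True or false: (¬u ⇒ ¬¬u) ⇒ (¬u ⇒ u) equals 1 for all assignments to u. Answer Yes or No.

Yes

u = 0 ↦ 1
u = 1/4 ↦ 1
u = 1/2 ↦ 1
u = 3/4 ↦ 1
u = 1 ↦ 1
Every assignment gives a value ≥ 1.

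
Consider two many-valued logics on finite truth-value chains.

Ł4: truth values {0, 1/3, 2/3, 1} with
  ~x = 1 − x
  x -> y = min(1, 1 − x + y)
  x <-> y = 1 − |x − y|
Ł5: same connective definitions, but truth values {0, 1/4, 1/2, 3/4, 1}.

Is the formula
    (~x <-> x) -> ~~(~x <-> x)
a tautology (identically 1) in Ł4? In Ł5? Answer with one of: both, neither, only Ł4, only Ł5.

In Ł4: every assignment gives 1 — tautology.
In Ł5: every assignment gives 1 — tautology.

both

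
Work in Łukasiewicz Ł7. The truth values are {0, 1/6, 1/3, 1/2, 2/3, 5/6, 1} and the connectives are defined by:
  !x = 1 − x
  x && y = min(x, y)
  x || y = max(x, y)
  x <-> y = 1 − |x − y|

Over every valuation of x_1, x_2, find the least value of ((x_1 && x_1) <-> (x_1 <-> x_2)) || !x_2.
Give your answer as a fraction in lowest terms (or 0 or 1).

1/2

Take x_1 = 0, x_2 = 1/2:
x_1 && x_1 = 0 && 0 = 0
x_1 <-> x_2 = 0 <-> 1/2 = 1/2
(x_1 && x_1) <-> (x_1 <-> x_2) = 0 <-> 1/2 = 1/2
!x_2 = !1/2 = 1/2
((x_1 && x_1) <-> (x_1 <-> x_2)) || !x_2 = 1/2 || 1/2 = 1/2
No assignment yields a value below 1/2, so this is the minimum.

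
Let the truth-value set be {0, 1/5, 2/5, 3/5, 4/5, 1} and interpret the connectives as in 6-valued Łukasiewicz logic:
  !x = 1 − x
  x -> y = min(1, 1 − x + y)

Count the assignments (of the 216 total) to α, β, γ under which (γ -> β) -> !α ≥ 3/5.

139

value 1: 71 assignments (counts)
value 4/5: 35 assignments (counts)
value 3/5: 33 assignments (counts)
value 2/5: 30 assignments
value 1/5: 26 assignments
value 0: 21 assignments
So 139 of the 216 assignments meet the threshold.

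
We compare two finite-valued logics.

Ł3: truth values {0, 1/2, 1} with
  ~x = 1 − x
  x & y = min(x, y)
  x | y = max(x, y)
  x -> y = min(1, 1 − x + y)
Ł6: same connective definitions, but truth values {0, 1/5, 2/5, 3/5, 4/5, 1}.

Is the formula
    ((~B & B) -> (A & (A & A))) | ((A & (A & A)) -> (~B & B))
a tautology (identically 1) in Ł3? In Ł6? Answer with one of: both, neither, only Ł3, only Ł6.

both

In Ł3: every assignment gives 1 — tautology.
In Ł6: every assignment gives 1 — tautology.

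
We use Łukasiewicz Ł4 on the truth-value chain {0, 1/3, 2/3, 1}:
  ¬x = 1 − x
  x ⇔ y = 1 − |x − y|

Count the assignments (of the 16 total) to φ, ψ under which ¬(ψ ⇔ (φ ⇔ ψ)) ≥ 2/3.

φ = 0, ψ = 0 ↦ 1  ≥
φ = 0, ψ = 1/3 ↦ 1/3  <
φ = 0, ψ = 2/3 ↦ 1/3  <
φ = 0, ψ = 1 ↦ 1  ≥
φ = 1/3, ψ = 0 ↦ 2/3  ≥
φ = 1/3, ψ = 1/3 ↦ 2/3  ≥
φ = 1/3, ψ = 2/3 ↦ 0  <
φ = 1/3, ψ = 1 ↦ 2/3  ≥
φ = 2/3, ψ = 0 ↦ 1/3  <
φ = 2/3, ψ = 1/3 ↦ 1/3  <
φ = 2/3, ψ = 2/3 ↦ 1/3  <
φ = 2/3, ψ = 1 ↦ 1/3  <
φ = 1, ψ = 0 ↦ 0  <
φ = 1, ψ = 1/3 ↦ 0  <
φ = 1, ψ = 2/3 ↦ 0  <
φ = 1, ψ = 1 ↦ 0  <
So 5 of the 16 assignments meet the threshold.

5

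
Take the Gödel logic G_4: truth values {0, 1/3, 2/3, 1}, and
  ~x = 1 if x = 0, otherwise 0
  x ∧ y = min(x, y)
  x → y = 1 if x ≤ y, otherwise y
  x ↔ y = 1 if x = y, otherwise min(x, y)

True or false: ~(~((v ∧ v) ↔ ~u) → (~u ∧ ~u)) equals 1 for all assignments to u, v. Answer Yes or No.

No

Counterexample: take u = 0, v = 0.
v ∧ v = 0 ∧ 0 = 0
~u = ~0 = 1
(v ∧ v) ↔ ~u = 0 ↔ 1 = 0
~((v ∧ v) ↔ ~u) = ~0 = 1
~u = ~0 = 1
~u = ~0 = 1
~u ∧ ~u = 1 ∧ 1 = 1
~((v ∧ v) ↔ ~u) → (~u ∧ ~u) = 1 → 1 = 1
~(~((v ∧ v) ↔ ~u) → (~u ∧ ~u)) = ~1 = 0
This gives 0 ≠ 1.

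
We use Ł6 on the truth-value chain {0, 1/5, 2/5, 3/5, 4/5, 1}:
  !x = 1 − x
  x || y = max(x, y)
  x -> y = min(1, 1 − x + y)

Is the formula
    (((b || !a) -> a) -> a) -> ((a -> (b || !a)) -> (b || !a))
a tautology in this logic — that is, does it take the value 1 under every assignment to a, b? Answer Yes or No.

Yes

At a = 1/5, b = 2/5, for instance:
!a = !1/5 = 4/5
b || !a = 2/5 || 4/5 = 4/5
(b || !a) -> a = 4/5 -> 1/5 = 2/5
((b || !a) -> a) -> a = 2/5 -> 1/5 = 4/5
a -> (b || !a) = 1/5 -> 4/5 = 1
(a -> (b || !a)) -> (b || !a) = 1 -> 4/5 = 4/5
(((b || !a) -> a) -> a) -> ((a -> (b || !a)) -> (b || !a)) = 4/5 -> 4/5 = 1
and checking the remaining 35 assignments likewise gives ≥ 1 in every case.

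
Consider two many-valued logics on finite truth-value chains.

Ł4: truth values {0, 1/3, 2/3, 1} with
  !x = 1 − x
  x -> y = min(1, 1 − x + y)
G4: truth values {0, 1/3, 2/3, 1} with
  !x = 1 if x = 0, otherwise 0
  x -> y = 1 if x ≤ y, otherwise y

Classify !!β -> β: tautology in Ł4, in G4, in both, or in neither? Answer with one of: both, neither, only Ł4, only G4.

only Ł4

In Ł4: every assignment gives 1 — tautology.
In G4: at β = 1/3 the value is 1/3 — not a tautology.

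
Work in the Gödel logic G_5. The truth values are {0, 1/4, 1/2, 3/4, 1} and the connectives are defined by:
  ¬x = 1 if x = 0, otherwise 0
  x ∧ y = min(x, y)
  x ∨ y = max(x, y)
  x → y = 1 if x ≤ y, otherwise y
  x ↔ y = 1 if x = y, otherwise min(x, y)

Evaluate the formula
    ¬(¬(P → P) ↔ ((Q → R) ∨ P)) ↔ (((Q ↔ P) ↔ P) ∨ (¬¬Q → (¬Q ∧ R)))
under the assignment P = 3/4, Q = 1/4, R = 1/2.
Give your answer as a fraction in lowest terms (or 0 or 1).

P → P = 3/4 → 3/4 = 1
¬(P → P) = ¬1 = 0
Q → R = 1/4 → 1/2 = 1
(Q → R) ∨ P = 1 ∨ 3/4 = 1
¬(P → P) ↔ ((Q → R) ∨ P) = 0 ↔ 1 = 0
¬(¬(P → P) ↔ ((Q → R) ∨ P)) = ¬0 = 1
Q ↔ P = 1/4 ↔ 3/4 = 1/4
(Q ↔ P) ↔ P = 1/4 ↔ 3/4 = 1/4
¬Q = ¬1/4 = 0
¬¬Q = ¬0 = 1
¬Q = ¬1/4 = 0
¬Q ∧ R = 0 ∧ 1/2 = 0
¬¬Q → (¬Q ∧ R) = 1 → 0 = 0
((Q ↔ P) ↔ P) ∨ (¬¬Q → (¬Q ∧ R)) = 1/4 ∨ 0 = 1/4
¬(¬(P → P) ↔ ((Q → R) ∨ P)) ↔ (((Q ↔ P) ↔ P) ∨ (¬¬Q → (¬Q ∧ R))) = 1 ↔ 1/4 = 1/4

1/4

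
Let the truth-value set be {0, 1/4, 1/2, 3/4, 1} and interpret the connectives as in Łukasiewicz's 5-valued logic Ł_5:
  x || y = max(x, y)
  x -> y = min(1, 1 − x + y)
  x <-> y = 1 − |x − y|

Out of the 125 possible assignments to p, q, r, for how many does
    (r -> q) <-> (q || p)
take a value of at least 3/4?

value 1: 51 assignments (counts)
value 3/4: 41 assignments (counts)
value 1/2: 22 assignments
value 1/4: 9 assignments
value 0: 2 assignments
So 92 of the 125 assignments meet the threshold.

92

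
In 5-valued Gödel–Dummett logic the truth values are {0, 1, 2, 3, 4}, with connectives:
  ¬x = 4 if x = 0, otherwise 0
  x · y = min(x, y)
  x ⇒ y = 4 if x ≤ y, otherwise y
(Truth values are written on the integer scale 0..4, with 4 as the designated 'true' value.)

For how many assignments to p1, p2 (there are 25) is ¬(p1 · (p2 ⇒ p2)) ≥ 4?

value 4: 5 assignments (counts)
value 0: 20 assignments
So 5 of the 25 assignments meet the threshold.

5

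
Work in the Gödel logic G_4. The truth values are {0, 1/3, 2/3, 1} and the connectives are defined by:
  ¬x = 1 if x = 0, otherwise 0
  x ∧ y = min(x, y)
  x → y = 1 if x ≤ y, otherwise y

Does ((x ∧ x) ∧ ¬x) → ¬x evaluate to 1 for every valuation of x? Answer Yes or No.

Yes

x = 0 ↦ 1
x = 1/3 ↦ 1
x = 2/3 ↦ 1
x = 1 ↦ 1
Every assignment gives a value ≥ 1.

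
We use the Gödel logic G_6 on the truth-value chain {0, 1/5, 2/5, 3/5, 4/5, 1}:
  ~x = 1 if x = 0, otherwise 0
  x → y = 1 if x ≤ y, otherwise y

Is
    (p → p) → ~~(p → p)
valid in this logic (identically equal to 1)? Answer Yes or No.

p = 0 ↦ 1
p = 1/5 ↦ 1
p = 2/5 ↦ 1
p = 3/5 ↦ 1
p = 4/5 ↦ 1
p = 1 ↦ 1
Every assignment gives a value ≥ 1.

Yes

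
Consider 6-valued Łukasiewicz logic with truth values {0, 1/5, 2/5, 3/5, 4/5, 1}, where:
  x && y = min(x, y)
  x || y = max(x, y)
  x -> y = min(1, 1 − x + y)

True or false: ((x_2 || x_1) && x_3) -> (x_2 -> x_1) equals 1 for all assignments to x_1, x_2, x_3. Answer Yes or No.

No

Counterexample: take x_1 = 0, x_2 = 3/5, x_3 = 3/5.
x_2 || x_1 = 3/5 || 0 = 3/5
(x_2 || x_1) && x_3 = 3/5 && 3/5 = 3/5
x_2 -> x_1 = 3/5 -> 0 = 2/5
((x_2 || x_1) && x_3) -> (x_2 -> x_1) = 3/5 -> 2/5 = 4/5
This gives 4/5 ≠ 1.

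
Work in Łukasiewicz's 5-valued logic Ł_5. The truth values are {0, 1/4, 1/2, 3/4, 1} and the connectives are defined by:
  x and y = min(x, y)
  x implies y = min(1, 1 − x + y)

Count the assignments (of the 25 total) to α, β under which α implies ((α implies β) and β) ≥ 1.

15

value 1: 15 assignments (counts)
value 3/4: 4 assignments
value 1/2: 3 assignments
value 1/4: 2 assignments
value 0: 1 assignment
So 15 of the 25 assignments meet the threshold.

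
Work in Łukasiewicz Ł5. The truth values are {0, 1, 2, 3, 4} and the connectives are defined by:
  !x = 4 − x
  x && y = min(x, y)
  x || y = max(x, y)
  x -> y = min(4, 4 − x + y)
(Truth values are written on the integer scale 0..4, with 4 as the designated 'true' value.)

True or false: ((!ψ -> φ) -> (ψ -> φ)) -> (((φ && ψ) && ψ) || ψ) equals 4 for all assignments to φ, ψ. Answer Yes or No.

No

Counterexample: take φ = 0, ψ = 0.
!ψ = !0 = 4
!ψ -> φ = 4 -> 0 = 0
ψ -> φ = 0 -> 0 = 4
(!ψ -> φ) -> (ψ -> φ) = 0 -> 4 = 4
φ && ψ = 0 && 0 = 0
(φ && ψ) && ψ = 0 && 0 = 0
((φ && ψ) && ψ) || ψ = 0 || 0 = 0
((!ψ -> φ) -> (ψ -> φ)) -> (((φ && ψ) && ψ) || ψ) = 4 -> 0 = 0
This gives 0 ≠ 4.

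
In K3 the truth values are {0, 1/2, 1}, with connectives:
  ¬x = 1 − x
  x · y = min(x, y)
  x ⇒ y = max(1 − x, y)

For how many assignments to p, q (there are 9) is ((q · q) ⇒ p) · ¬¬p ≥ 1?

3

p = 0, q = 0 ↦ 0  <
p = 0, q = 1/2 ↦ 0  <
p = 0, q = 1 ↦ 0  <
p = 1/2, q = 0 ↦ 1/2  <
p = 1/2, q = 1/2 ↦ 1/2  <
p = 1/2, q = 1 ↦ 1/2  <
p = 1, q = 0 ↦ 1  ≥
p = 1, q = 1/2 ↦ 1  ≥
p = 1, q = 1 ↦ 1  ≥
So 3 of the 9 assignments meet the threshold.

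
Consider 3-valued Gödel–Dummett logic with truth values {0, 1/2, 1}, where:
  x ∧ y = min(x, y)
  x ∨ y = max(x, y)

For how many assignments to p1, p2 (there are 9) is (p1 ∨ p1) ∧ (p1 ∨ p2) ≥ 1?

3

p1 = 0, p2 = 0 ↦ 0  <
p1 = 0, p2 = 1/2 ↦ 0  <
p1 = 0, p2 = 1 ↦ 0  <
p1 = 1/2, p2 = 0 ↦ 1/2  <
p1 = 1/2, p2 = 1/2 ↦ 1/2  <
p1 = 1/2, p2 = 1 ↦ 1/2  <
p1 = 1, p2 = 0 ↦ 1  ≥
p1 = 1, p2 = 1/2 ↦ 1  ≥
p1 = 1, p2 = 1 ↦ 1  ≥
So 3 of the 9 assignments meet the threshold.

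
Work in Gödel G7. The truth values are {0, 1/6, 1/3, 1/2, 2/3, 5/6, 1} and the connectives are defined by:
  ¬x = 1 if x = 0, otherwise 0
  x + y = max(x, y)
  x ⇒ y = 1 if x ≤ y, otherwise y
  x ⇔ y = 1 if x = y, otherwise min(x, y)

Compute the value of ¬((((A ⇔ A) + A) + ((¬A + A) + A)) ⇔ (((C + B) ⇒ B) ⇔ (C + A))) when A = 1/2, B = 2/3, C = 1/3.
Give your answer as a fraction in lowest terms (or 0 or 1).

0

A ⇔ A = 1/2 ⇔ 1/2 = 1
(A ⇔ A) + A = 1 + 1/2 = 1
¬A = ¬1/2 = 0
¬A + A = 0 + 1/2 = 1/2
(¬A + A) + A = 1/2 + 1/2 = 1/2
((A ⇔ A) + A) + ((¬A + A) + A) = 1 + 1/2 = 1
C + B = 1/3 + 2/3 = 2/3
(C + B) ⇒ B = 2/3 ⇒ 2/3 = 1
C + A = 1/3 + 1/2 = 1/2
((C + B) ⇒ B) ⇔ (C + A) = 1 ⇔ 1/2 = 1/2
(((A ⇔ A) + A) + ((¬A + A) + A)) ⇔ (((C + B) ⇒ B) ⇔ (C + A)) = 1 ⇔ 1/2 = 1/2
¬((((A ⇔ A) + A) + ((¬A + A) + A)) ⇔ (((C + B) ⇒ B) ⇔ (C + A))) = ¬1/2 = 0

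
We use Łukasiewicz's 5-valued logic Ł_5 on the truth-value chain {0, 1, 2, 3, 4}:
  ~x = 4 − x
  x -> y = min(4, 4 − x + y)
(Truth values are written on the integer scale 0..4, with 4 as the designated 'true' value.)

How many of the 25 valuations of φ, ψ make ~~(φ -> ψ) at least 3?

19

value 4: 15 assignments (counts)
value 3: 4 assignments (counts)
value 2: 3 assignments
value 1: 2 assignments
value 0: 1 assignment
So 19 of the 25 assignments meet the threshold.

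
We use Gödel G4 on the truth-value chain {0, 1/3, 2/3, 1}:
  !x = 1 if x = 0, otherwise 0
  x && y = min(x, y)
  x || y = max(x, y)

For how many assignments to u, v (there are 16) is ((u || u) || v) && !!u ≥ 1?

6

u = 0, v = 0 ↦ 0  <
u = 0, v = 1/3 ↦ 0  <
u = 0, v = 2/3 ↦ 0  <
u = 0, v = 1 ↦ 0  <
u = 1/3, v = 0 ↦ 1/3  <
u = 1/3, v = 1/3 ↦ 1/3  <
u = 1/3, v = 2/3 ↦ 2/3  <
u = 1/3, v = 1 ↦ 1  ≥
u = 2/3, v = 0 ↦ 2/3  <
u = 2/3, v = 1/3 ↦ 2/3  <
u = 2/3, v = 2/3 ↦ 2/3  <
u = 2/3, v = 1 ↦ 1  ≥
u = 1, v = 0 ↦ 1  ≥
u = 1, v = 1/3 ↦ 1  ≥
u = 1, v = 2/3 ↦ 1  ≥
u = 1, v = 1 ↦ 1  ≥
So 6 of the 16 assignments meet the threshold.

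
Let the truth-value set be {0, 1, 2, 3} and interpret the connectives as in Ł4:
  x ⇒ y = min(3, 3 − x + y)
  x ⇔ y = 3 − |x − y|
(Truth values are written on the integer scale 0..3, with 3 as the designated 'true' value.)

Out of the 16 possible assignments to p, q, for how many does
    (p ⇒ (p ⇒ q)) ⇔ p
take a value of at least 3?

2

p = 0, q = 0 ↦ 0  <
p = 0, q = 1 ↦ 0  <
p = 0, q = 2 ↦ 0  <
p = 0, q = 3 ↦ 0  <
p = 1, q = 0 ↦ 1  <
p = 1, q = 1 ↦ 1  <
p = 1, q = 2 ↦ 1  <
p = 1, q = 3 ↦ 1  <
p = 2, q = 0 ↦ 3  ≥
p = 2, q = 1 ↦ 2  <
p = 2, q = 2 ↦ 2  <
p = 2, q = 3 ↦ 2  <
p = 3, q = 0 ↦ 0  <
p = 3, q = 1 ↦ 1  <
p = 3, q = 2 ↦ 2  <
p = 3, q = 3 ↦ 3  ≥
So 2 of the 16 assignments meet the threshold.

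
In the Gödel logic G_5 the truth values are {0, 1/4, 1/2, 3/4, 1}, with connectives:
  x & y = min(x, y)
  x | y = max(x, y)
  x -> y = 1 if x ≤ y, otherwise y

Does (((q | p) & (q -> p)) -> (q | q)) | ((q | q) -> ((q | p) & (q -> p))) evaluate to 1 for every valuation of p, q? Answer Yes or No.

Yes

At p = 1/4, q = 0, for instance:
q | p = 0 | 1/4 = 1/4
q -> p = 0 -> 1/4 = 1
(q | p) & (q -> p) = 1/4 & 1 = 1/4
q | q = 0 | 0 = 0
((q | p) & (q -> p)) -> (q | q) = 1/4 -> 0 = 0
(q | q) -> ((q | p) & (q -> p)) = 0 -> 1/4 = 1
(((q | p) & (q -> p)) -> (q | q)) | ((q | q) -> ((q | p) & (q -> p))) = 0 | 1 = 1
and checking the remaining 24 assignments likewise gives ≥ 1 in every case.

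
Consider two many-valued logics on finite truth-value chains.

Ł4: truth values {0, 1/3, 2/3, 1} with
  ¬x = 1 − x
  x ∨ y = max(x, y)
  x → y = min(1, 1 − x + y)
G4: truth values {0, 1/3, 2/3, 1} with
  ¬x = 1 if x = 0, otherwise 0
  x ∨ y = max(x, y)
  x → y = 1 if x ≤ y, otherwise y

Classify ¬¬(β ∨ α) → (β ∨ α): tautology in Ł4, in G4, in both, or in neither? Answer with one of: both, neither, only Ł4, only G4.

only Ł4

In Ł4: every assignment gives 1 — tautology.
In G4: at α = 0, β = 1/3 the value is 1/3 — not a tautology.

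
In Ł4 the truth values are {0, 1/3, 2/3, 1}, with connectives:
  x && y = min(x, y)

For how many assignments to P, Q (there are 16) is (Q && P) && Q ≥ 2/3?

4

P = 0, Q = 0 ↦ 0  <
P = 0, Q = 1/3 ↦ 0  <
P = 0, Q = 2/3 ↦ 0  <
P = 0, Q = 1 ↦ 0  <
P = 1/3, Q = 0 ↦ 0  <
P = 1/3, Q = 1/3 ↦ 1/3  <
P = 1/3, Q = 2/3 ↦ 1/3  <
P = 1/3, Q = 1 ↦ 1/3  <
P = 2/3, Q = 0 ↦ 0  <
P = 2/3, Q = 1/3 ↦ 1/3  <
P = 2/3, Q = 2/3 ↦ 2/3  ≥
P = 2/3, Q = 1 ↦ 2/3  ≥
P = 1, Q = 0 ↦ 0  <
P = 1, Q = 1/3 ↦ 1/3  <
P = 1, Q = 2/3 ↦ 2/3  ≥
P = 1, Q = 1 ↦ 1  ≥
So 4 of the 16 assignments meet the threshold.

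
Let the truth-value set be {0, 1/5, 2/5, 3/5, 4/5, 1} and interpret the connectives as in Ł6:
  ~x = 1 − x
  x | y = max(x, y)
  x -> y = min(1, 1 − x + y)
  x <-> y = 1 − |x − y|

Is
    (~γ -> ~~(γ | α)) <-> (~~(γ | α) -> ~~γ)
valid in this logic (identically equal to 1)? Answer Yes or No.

Counterexample: take α = 0, γ = 0.
~γ = ~0 = 1
γ | α = 0 | 0 = 0
~(γ | α) = ~0 = 1
~~(γ | α) = ~1 = 0
~γ -> ~~(γ | α) = 1 -> 0 = 0
γ | α = 0 | 0 = 0
~(γ | α) = ~0 = 1
~~(γ | α) = ~1 = 0
~γ = ~0 = 1
~~γ = ~1 = 0
~~(γ | α) -> ~~γ = 0 -> 0 = 1
(~γ -> ~~(γ | α)) <-> (~~(γ | α) -> ~~γ) = 0 <-> 1 = 0
This gives 0 ≠ 1.

No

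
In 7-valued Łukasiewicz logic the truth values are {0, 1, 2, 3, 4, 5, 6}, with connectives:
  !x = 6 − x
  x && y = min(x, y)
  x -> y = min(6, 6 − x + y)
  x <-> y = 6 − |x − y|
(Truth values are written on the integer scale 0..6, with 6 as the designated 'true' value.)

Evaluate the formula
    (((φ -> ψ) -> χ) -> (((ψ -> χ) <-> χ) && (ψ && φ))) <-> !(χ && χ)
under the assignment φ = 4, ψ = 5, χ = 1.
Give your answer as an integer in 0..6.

φ -> ψ = 4 -> 5 = 6
(φ -> ψ) -> χ = 6 -> 1 = 1
ψ -> χ = 5 -> 1 = 2
(ψ -> χ) <-> χ = 2 <-> 1 = 5
ψ && φ = 5 && 4 = 4
((ψ -> χ) <-> χ) && (ψ && φ) = 5 && 4 = 4
((φ -> ψ) -> χ) -> (((ψ -> χ) <-> χ) && (ψ && φ)) = 1 -> 4 = 6
χ && χ = 1 && 1 = 1
!(χ && χ) = !1 = 5
(((φ -> ψ) -> χ) -> (((ψ -> χ) <-> χ) && (ψ && φ))) <-> !(χ && χ) = 6 <-> 5 = 5

5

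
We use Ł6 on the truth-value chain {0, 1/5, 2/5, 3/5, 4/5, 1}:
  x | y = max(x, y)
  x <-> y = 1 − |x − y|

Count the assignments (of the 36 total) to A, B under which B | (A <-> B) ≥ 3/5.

30

value 1: 11 assignments (counts)
value 4/5: 12 assignments (counts)
value 3/5: 7 assignments (counts)
value 2/5: 3 assignments
value 1/5: 2 assignments
value 0: 1 assignment
So 30 of the 36 assignments meet the threshold.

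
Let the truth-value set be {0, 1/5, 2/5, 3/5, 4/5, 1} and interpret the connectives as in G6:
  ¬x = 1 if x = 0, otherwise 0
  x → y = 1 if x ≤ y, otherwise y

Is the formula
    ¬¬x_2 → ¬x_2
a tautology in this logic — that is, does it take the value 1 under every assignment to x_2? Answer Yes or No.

Counterexample: take x_2 = 1/5.
¬x_2 = ¬1/5 = 0
¬¬x_2 = ¬0 = 1
¬x_2 = ¬1/5 = 0
¬¬x_2 → ¬x_2 = 1 → 0 = 0
This gives 0 ≠ 1.

No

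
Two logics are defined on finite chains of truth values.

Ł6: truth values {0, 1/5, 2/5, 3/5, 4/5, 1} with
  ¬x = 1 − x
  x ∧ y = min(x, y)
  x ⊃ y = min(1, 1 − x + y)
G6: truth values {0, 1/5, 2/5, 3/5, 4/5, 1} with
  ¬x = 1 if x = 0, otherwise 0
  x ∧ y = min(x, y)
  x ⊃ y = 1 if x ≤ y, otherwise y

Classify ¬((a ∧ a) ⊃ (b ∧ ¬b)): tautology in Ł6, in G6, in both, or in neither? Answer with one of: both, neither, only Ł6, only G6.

In Ł6: at a = 0, b = 0 the value is 0 — not a tautology.
In G6: at a = 0, b = 0 the value is 0 — not a tautology.

neither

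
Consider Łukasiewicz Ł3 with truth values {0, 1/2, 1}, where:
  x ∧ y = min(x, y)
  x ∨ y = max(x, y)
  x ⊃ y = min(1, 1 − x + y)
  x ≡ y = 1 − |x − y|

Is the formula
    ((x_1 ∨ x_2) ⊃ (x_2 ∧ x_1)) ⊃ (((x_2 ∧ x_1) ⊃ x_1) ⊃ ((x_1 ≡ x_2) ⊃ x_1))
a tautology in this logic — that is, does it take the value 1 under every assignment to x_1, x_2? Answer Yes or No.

Counterexample: take x_1 = 0, x_2 = 0.
x_1 ∨ x_2 = 0 ∨ 0 = 0
x_2 ∧ x_1 = 0 ∧ 0 = 0
(x_1 ∨ x_2) ⊃ (x_2 ∧ x_1) = 0 ⊃ 0 = 1
x_2 ∧ x_1 = 0 ∧ 0 = 0
(x_2 ∧ x_1) ⊃ x_1 = 0 ⊃ 0 = 1
x_1 ≡ x_2 = 0 ≡ 0 = 1
(x_1 ≡ x_2) ⊃ x_1 = 1 ⊃ 0 = 0
((x_2 ∧ x_1) ⊃ x_1) ⊃ ((x_1 ≡ x_2) ⊃ x_1) = 1 ⊃ 0 = 0
((x_1 ∨ x_2) ⊃ (x_2 ∧ x_1)) ⊃ (((x_2 ∧ x_1) ⊃ x_1) ⊃ ((x_1 ≡ x_2) ⊃ x_1)) = 1 ⊃ 0 = 0
This gives 0 ≠ 1.

No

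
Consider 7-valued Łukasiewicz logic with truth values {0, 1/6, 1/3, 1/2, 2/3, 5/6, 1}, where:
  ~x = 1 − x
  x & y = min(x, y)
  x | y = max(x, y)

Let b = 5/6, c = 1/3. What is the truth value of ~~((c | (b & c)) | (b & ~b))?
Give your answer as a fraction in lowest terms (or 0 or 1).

1/3

b & c = 5/6 & 1/3 = 1/3
c | (b & c) = 1/3 | 1/3 = 1/3
~b = ~5/6 = 1/6
b & ~b = 5/6 & 1/6 = 1/6
(c | (b & c)) | (b & ~b) = 1/3 | 1/6 = 1/3
~((c | (b & c)) | (b & ~b)) = ~1/3 = 2/3
~~((c | (b & c)) | (b & ~b)) = ~2/3 = 1/3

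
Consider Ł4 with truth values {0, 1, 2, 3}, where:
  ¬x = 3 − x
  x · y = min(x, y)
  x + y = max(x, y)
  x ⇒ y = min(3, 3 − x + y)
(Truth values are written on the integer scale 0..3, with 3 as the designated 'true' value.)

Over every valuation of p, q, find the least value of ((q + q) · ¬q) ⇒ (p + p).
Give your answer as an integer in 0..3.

Take p = 0, q = 1:
q + q = 1 + 1 = 1
¬q = ¬1 = 2
(q + q) · ¬q = 1 · 2 = 1
p + p = 0 + 0 = 0
((q + q) · ¬q) ⇒ (p + p) = 1 ⇒ 0 = 2
No assignment yields a value below 2, so this is the minimum.

2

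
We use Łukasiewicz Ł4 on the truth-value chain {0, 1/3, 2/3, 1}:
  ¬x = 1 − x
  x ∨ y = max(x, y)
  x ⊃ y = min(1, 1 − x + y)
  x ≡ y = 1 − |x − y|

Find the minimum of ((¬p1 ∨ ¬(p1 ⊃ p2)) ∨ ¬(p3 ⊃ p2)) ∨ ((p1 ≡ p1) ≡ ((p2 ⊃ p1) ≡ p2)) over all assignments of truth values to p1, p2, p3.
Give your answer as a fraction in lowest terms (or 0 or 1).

Take p1 = 2/3, p2 = 1/3, p3 = 0:
¬p1 = ¬2/3 = 1/3
p1 ⊃ p2 = 2/3 ⊃ 1/3 = 2/3
¬(p1 ⊃ p2) = ¬2/3 = 1/3
¬p1 ∨ ¬(p1 ⊃ p2) = 1/3 ∨ 1/3 = 1/3
p3 ⊃ p2 = 0 ⊃ 1/3 = 1
¬(p3 ⊃ p2) = ¬1 = 0
(¬p1 ∨ ¬(p1 ⊃ p2)) ∨ ¬(p3 ⊃ p2) = 1/3 ∨ 0 = 1/3
p1 ≡ p1 = 2/3 ≡ 2/3 = 1
p2 ⊃ p1 = 1/3 ⊃ 2/3 = 1
(p2 ⊃ p1) ≡ p2 = 1 ≡ 1/3 = 1/3
(p1 ≡ p1) ≡ ((p2 ⊃ p1) ≡ p2) = 1 ≡ 1/3 = 1/3
((¬p1 ∨ ¬(p1 ⊃ p2)) ∨ ¬(p3 ⊃ p2)) ∨ ((p1 ≡ p1) ≡ ((p2 ⊃ p1) ≡ p2)) = 1/3 ∨ 1/3 = 1/3
No assignment yields a value below 1/3, so this is the minimum.

1/3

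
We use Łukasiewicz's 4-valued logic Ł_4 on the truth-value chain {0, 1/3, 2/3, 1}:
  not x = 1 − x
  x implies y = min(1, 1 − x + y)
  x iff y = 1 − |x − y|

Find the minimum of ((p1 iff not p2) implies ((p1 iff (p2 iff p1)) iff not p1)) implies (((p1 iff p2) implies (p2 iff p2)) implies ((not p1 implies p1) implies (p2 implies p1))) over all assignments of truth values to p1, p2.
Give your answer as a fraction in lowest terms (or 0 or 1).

2/3

Take p1 = 1/3, p2 = 1:
not p2 = not 1 = 0
p1 iff not p2 = 1/3 iff 0 = 2/3
p2 iff p1 = 1 iff 1/3 = 1/3
p1 iff (p2 iff p1) = 1/3 iff 1/3 = 1
not p1 = not 1/3 = 2/3
(p1 iff (p2 iff p1)) iff not p1 = 1 iff 2/3 = 2/3
(p1 iff not p2) implies ((p1 iff (p2 iff p1)) iff not p1) = 2/3 implies 2/3 = 1
p1 iff p2 = 1/3 iff 1 = 1/3
p2 iff p2 = 1 iff 1 = 1
(p1 iff p2) implies (p2 iff p2) = 1/3 implies 1 = 1
not p1 = not 1/3 = 2/3
not p1 implies p1 = 2/3 implies 1/3 = 2/3
p2 implies p1 = 1 implies 1/3 = 1/3
(not p1 implies p1) implies (p2 implies p1) = 2/3 implies 1/3 = 2/3
((p1 iff p2) implies (p2 iff p2)) implies ((not p1 implies p1) implies (p2 implies p1)) = 1 implies 2/3 = 2/3
((p1 iff not p2) implies ((p1 iff (p2 iff p1)) iff not p1)) implies (((p1 iff p2) implies (p2 iff p2)) implies ((not p1 implies p1) implies (p2 implies p1))) = 1 implies 2/3 = 2/3
No assignment yields a value below 2/3, so this is the minimum.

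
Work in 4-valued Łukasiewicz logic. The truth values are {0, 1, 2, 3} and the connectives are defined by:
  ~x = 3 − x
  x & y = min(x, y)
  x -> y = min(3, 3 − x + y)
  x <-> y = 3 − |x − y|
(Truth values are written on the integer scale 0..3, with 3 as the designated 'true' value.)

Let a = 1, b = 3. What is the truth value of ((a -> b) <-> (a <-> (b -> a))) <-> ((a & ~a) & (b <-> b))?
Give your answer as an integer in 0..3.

a -> b = 1 -> 3 = 3
b -> a = 3 -> 1 = 1
a <-> (b -> a) = 1 <-> 1 = 3
(a -> b) <-> (a <-> (b -> a)) = 3 <-> 3 = 3
~a = ~1 = 2
a & ~a = 1 & 2 = 1
b <-> b = 3 <-> 3 = 3
(a & ~a) & (b <-> b) = 1 & 3 = 1
((a -> b) <-> (a <-> (b -> a))) <-> ((a & ~a) & (b <-> b)) = 3 <-> 1 = 1

1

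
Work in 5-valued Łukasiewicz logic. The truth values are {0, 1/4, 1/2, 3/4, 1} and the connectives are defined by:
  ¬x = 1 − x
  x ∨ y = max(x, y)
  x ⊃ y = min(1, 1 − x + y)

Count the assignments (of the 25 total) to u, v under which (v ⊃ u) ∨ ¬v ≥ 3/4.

value 1: 15 assignments (counts)
value 3/4: 4 assignments (counts)
value 1/2: 3 assignments
value 1/4: 2 assignments
value 0: 1 assignment
So 19 of the 25 assignments meet the threshold.

19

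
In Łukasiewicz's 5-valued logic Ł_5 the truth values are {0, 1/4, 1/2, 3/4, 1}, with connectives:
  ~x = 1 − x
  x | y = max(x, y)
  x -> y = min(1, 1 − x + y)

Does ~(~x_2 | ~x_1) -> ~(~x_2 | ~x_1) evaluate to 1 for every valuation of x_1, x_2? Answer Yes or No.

At x_1 = 3/4, x_2 = 1/4, for instance:
~x_2 = ~1/4 = 3/4
~x_1 = ~3/4 = 1/4
~x_2 | ~x_1 = 3/4 | 1/4 = 3/4
~(~x_2 | ~x_1) = ~3/4 = 1/4
~(~x_2 | ~x_1) -> ~(~x_2 | ~x_1) = 1/4 -> 1/4 = 1
and checking the remaining 24 assignments likewise gives ≥ 1 in every case.

Yes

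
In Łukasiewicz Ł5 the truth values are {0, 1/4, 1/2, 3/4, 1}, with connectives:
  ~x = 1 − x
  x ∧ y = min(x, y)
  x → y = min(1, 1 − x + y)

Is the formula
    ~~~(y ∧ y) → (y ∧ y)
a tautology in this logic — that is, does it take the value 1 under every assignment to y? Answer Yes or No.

No

Counterexample: take y = 0.
y ∧ y = 0 ∧ 0 = 0
~(y ∧ y) = ~0 = 1
~~(y ∧ y) = ~1 = 0
~~~(y ∧ y) = ~0 = 1
y ∧ y = 0 ∧ 0 = 0
~~~(y ∧ y) → (y ∧ y) = 1 → 0 = 0
This gives 0 ≠ 1.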